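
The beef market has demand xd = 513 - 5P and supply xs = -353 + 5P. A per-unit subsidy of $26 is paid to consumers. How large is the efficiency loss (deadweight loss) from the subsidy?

Pre-subsidy: 513 - 5P = -353 + 5P gives P* = 86.6, x* = 80.
With the rebate, buyers effectively pay Pb = Ps − 26, where Ps is the price sellers receive.
Demand in terms of Ps becomes xd = 513 − 5(Ps − 26) = 643 - 5Ps. Setting this equal to supply: 643 - 5Ps = -353 + 5Ps, so Ps = 99.6.
Buyers pay Pb = 99.6 − 26 = 73.6; x' = -353 + 5·99.6 = 145.
The subsidy expands output by 145 − 80 = 65 past the efficient level; on those units the gap between marginal cost and willingness to pay runs from 0 up to 26.
DWL = ½ × 26 × 65 = 845.

Deadweight loss = $845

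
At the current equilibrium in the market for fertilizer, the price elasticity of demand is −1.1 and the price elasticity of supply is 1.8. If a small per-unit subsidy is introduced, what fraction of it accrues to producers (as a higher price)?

Producer share = 11/29

For a small subsidy around the equilibrium, the benefit split depends on the relative slopes, which at a point are proportional to the elasticities.
Buyer share = εs/(εs + |εd|) = 1.8/(1.8 + 1.1) = 18/29; seller share = |εd|/(εs + |εd|) = 11/29.
So producers capture 11/29 of the subsidy.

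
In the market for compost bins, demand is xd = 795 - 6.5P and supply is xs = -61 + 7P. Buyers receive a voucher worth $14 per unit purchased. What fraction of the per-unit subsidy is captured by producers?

Producer share = 13/27

Pre-subsidy: 795 - 6.5P = -61 + 7P gives P* = 1712/27, x* = 10337/27.
With the rebate, buyers effectively pay Pb = Ps − 14, where Ps is the price sellers receive.
Demand in terms of Ps becomes xd = 795 − 6.5(Ps − 14) = 886 - 6.5Ps. Setting this equal to supply: 886 - 6.5Ps = -61 + 7Ps, so Ps = 1894/27.
Buyers pay Pb = 1894/27 − 14 = 1516/27; x' = -61 + 7·(1894/27) = 11611/27.
Buyers' price falls by P* − Pb = 1712/27 − 1516/27 = 196/27; sellers' price rises by Ps − P* = 1894/27 − 1712/27 = 182/27.
So producers capture (182/27)/14 = 13/27 of each unit of subsidy.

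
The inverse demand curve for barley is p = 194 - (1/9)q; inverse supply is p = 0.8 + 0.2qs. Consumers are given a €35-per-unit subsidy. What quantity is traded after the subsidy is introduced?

q' = 733.5

Pre-subsidy: 194 - (1/9)q = 0.8 + 0.2q gives q* = 621 and p* = 125.
With the rebate, buyers effectively pay pb = ps − 35, where ps is the price sellers receive.
On the curves, pb = 194 - (1/9)q and ps = 0.8 + 0.2q; the wedge ps − pb = 35 gives 0.8 + 0.2q − (194 - (1/9)q) = 35, so q' = 733.5.
Then pb = 194 − (1/9)·733.5 = 112.5 and ps = 0.8 + 0.2·733.5 = 147.5.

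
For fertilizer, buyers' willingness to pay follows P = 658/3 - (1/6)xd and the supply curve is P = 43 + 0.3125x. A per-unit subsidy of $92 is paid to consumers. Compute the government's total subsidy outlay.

Government cost = $51520

Pre-subsidy: 658/3 - (1/6)x = 43 + 0.3125x gives x* = 368 and P* = 158.
With the rebate, buyers effectively pay Pb = Ps − 92, where Ps is the price sellers receive.
On the curves, Pb = 658/3 - (1/6)x and Ps = 43 + 0.3125x; the wedge Ps − Pb = 92 gives 43 + 0.3125x − (658/3 - (1/6)x) = 92, so x' = 560.
Then Pb = 658/3 − (1/6)·560 = 126 and Ps = 43 + 0.3125·560 = 218.
Government outlay = subsidy × quantity = 92 × 560 = 51520.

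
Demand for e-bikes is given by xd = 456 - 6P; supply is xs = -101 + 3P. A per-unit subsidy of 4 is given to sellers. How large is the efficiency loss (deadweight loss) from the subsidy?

Pre-subsidy: 456 - 6P = -101 + 3P gives P* = 557/9, x* = 254/3.
With the subsidy, sellers receive Ps = Pb + 4 for each unit, where Pb is the price buyers pay.
Supply in terms of Pb becomes xs = -101 + 3(Pb + 4) = -89 + 3Pb. Setting this equal to demand: 456 - 6Pb = -89 + 3Pb, so Pb = 545/9.
Sellers receive Ps = 545/9 + 4 = 581/9; x' = 456 − 6·(545/9) = 278/3.
The subsidy expands output by 278/3 − 254/3 = 8 past the efficient level; on those units the gap between marginal cost and willingness to pay runs from 0 up to 4.
DWL = ½ × 4 × 8 = 16.

Deadweight loss = 16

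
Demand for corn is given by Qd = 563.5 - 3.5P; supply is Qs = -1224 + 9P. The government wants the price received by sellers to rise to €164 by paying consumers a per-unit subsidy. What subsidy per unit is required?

At a seller price of 164, quantity supplied is -1224 + 9·164 = 252.
Buyers absorb 252 only when they pay Pb with 563.5 − 3.5·Pb = 252, i.e. Pb = 89.
s = Ps − Pb = 164 − 89 = 75.

Required subsidy s = €75 per unit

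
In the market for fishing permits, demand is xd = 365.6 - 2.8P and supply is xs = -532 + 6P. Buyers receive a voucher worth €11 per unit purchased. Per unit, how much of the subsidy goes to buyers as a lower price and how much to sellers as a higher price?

Buyers gain €7.5 per unit; sellers gain €3.5 per unit

Pre-subsidy: 365.6 - 2.8P = -532 + 6P gives P* = 102, x* = 80.
With the rebate, buyers effectively pay Pb = Ps − 11, where Ps is the price sellers receive.
Demand in terms of Ps becomes xd = 365.6 − 2.8(Ps − 11) = 396.4 - 2.8Ps. Setting this equal to supply: 396.4 - 2.8Ps = -532 + 6Ps, so Ps = 105.5.
Buyers pay Pb = 105.5 − 11 = 94.5; x' = -532 + 6·105.5 = 101.
Buyers' price falls by P* − Pb = 102 − 94.5 = 7.5; sellers' price rises by Ps − P* = 105.5 − 102 = 3.5.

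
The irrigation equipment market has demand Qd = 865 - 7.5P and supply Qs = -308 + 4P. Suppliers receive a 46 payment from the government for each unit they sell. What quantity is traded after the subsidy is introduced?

Pre-subsidy: 865 - 7.5P = -308 + 4P gives P* = 102, Q* = 100.
With the subsidy, sellers receive Ps = Pb + 46 for each unit, where Pb is the price buyers pay.
Supply in terms of Pb becomes Qs = -308 + 4(Pb + 46) = -124 + 4Pb. Setting this equal to demand: 865 - 7.5Pb = -124 + 4Pb, so Pb = 86.
Sellers receive Ps = 86 + 46 = 132; Q' = 865 − 7.5·86 = 220.

Q' = 220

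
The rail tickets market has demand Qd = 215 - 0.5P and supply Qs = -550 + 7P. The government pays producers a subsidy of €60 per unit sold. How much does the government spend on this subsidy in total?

Government cost = €11520

Pre-subsidy: 215 - 0.5P = -550 + 7P gives P* = 102, Q* = 164.
With the subsidy, sellers receive Ps = Pb + 60 for each unit, where Pb is the price buyers pay.
Supply in terms of Pb becomes Qs = -550 + 7(Pb + 60) = -130 + 7Pb. Setting this equal to demand: 215 - 0.5Pb = -130 + 7Pb, so Pb = 46.
Sellers receive Ps = 46 + 60 = 106; Q' = 215 − 0.5·46 = 192.
Government outlay = subsidy × quantity = 60 × 192 = 11520.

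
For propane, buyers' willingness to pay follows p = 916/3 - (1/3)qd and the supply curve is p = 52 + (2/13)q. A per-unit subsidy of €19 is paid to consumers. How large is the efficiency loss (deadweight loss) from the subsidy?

Deadweight loss = €370.5

Pre-subsidy: 916/3 - (1/3)q = 52 + (2/13)q gives q* = 520 and p* = 132.
With the rebate, buyers effectively pay pb = ps − 19, where ps is the price sellers receive.
On the curves, pb = 916/3 - (1/3)q and ps = 52 + (2/13)q; the wedge ps − pb = 19 gives 52 + (2/13)q − (916/3 - (1/3)q) = 19, so q' = 559.
Then pb = 916/3 − (1/3)·559 = 119 and ps = 52 + (2/13)·559 = 138.
The subsidy expands output by 559 − 520 = 39 past the efficient level; on those units the gap between marginal cost and willingness to pay runs from 0 up to 19.
DWL = ½ × 19 × 39 = 370.5.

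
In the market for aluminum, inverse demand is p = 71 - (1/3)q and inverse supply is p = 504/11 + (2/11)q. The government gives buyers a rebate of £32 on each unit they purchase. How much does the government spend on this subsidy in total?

Pre-subsidy: 71 - (1/3)q = 504/11 + (2/11)q gives q* = 831/17 and p* = 930/17.
With the rebate, buyers effectively pay pb = ps − 32, where ps is the price sellers receive.
On the curves, pb = 71 - (1/3)q and ps = 504/11 + (2/11)q; the wedge ps − pb = 32 gives 504/11 + (2/11)q − (71 - (1/3)q) = 32, so q' = 111.
Then pb = 71 − (1/3)·111 = 34 and ps = 504/11 + (2/11)·111 = 66.
Government outlay = subsidy × quantity = 32 × 111 = 3552.

Government cost = £3552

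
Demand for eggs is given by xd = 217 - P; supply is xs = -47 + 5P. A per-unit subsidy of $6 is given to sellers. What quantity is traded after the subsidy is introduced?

x' = 178

Pre-subsidy: 217 - P = -47 + 5P gives P* = 44, x* = 173.
With the subsidy, sellers receive Ps = Pb + 6 for each unit, where Pb is the price buyers pay.
Supply in terms of Pb becomes xs = -47 + 5(Pb + 6) = -17 + 5Pb. Setting this equal to demand: 217 - Pb = -17 + 5Pb, so Pb = 39.
Sellers receive Ps = 39 + 6 = 45; x' = 217 − 1·39 = 178.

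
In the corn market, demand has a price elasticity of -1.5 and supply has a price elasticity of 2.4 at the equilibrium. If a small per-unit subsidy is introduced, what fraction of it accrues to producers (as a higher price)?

For a small subsidy around the equilibrium, the benefit split depends on the relative slopes, which at a point are proportional to the elasticities.
Buyer share = εs/(εs + |εd|) = 2.4/(2.4 + 1.5) = 8/13; seller share = |εd|/(εs + |εd|) = 5/13.
So producers capture 5/13 of the subsidy.

Producer share = 5/13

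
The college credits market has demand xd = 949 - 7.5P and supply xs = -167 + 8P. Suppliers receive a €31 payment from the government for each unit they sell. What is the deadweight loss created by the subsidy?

Deadweight loss = €1860

Pre-subsidy: 949 - 7.5P = -167 + 8P gives P* = 72, x* = 409.
With the subsidy, sellers receive Ps = Pb + 31 for each unit, where Pb is the price buyers pay.
Supply in terms of Pb becomes xs = -167 + 8(Pb + 31) = 81 + 8Pb. Setting this equal to demand: 949 - 7.5Pb = 81 + 8Pb, so Pb = 56.
Sellers receive Ps = 56 + 31 = 87; x' = 949 − 7.5·56 = 529.
The subsidy expands output by 529 − 409 = 120 past the efficient level; on those units the gap between marginal cost and willingness to pay runs from 0 up to 31.
DWL = ½ × 31 × 120 = 1860.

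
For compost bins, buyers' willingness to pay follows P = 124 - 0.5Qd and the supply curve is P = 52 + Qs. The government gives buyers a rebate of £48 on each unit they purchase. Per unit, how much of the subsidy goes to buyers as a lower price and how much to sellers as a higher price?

Pre-subsidy: 124 - 0.5Q = 52 + Q gives Q* = 48 and P* = 100.
With the rebate, buyers effectively pay Pb = Ps − 48, where Ps is the price sellers receive.
On the curves, Pb = 124 - 0.5Q and Ps = 52 + Q; the wedge Ps − Pb = 48 gives 52 + Q − (124 - 0.5Q) = 48, so Q' = 80.
Then Pb = 124 − 0.5·80 = 84 and Ps = 52 + 1·80 = 132.
Buyers' price falls by P* − Pb = 100 − 84 = 16; sellers' price rises by Ps − P* = 132 − 100 = 32.

Buyers gain £16 per unit; sellers gain £32 per unit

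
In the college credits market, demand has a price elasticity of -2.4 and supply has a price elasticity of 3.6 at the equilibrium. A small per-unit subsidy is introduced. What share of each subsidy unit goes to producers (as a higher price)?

For a small subsidy around the equilibrium, the benefit split depends on the relative slopes, which at a point are proportional to the elasticities.
Buyer share = εs/(εs + |εd|) = 3.6/(3.6 + 2.4) = 0.6; seller share = |εd|/(εs + |εd|) = 0.4.
So producers capture 0.4 of the subsidy.

Producer share = 0.4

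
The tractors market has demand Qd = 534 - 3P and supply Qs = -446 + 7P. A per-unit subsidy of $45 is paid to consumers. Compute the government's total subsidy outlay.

Government cost = $15052.5

Pre-subsidy: 534 - 3P = -446 + 7P gives P* = 98, Q* = 240.
With the rebate, buyers effectively pay Pb = Ps − 45, where Ps is the price sellers receive.
Demand in terms of Ps becomes Qd = 534 − 3(Ps − 45) = 669 - 3Ps. Setting this equal to supply: 669 - 3Ps = -446 + 7Ps, so Ps = 111.5.
Buyers pay Pb = 111.5 − 45 = 66.5; Q' = -446 + 7·111.5 = 334.5.
Government outlay = subsidy × quantity = 45 × 334.5 = 15052.5.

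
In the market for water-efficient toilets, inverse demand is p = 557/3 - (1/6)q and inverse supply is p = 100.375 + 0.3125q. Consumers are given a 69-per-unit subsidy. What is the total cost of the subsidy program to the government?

Pre-subsidy: 557/3 - (1/6)q = 100.375 + 0.3125q gives q* = 178 and p* = 156.
With the rebate, buyers effectively pay pb = ps − 69, where ps is the price sellers receive.
On the curves, pb = 557/3 - (1/6)q and ps = 100.375 + 0.3125q; the wedge ps − pb = 69 gives 100.375 + 0.3125q − (557/3 - (1/6)q) = 69, so q' = 322.
Then pb = 557/3 − (1/6)·322 = 132 and ps = 100.375 + 0.3125·322 = 201.
Government outlay = subsidy × quantity = 69 × 322 = 22218.

Government cost = 22218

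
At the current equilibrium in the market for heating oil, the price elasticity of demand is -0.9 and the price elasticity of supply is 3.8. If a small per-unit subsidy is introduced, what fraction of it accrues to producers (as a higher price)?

For a small subsidy around the equilibrium, the benefit split depends on the relative slopes, which at a point are proportional to the elasticities.
Buyer share = εs/(εs + |εd|) = 3.8/(3.8 + 0.9) = 38/47; seller share = |εd|/(εs + |εd|) = 9/47.
So producers capture 9/47 of the subsidy.

Producer share = 9/47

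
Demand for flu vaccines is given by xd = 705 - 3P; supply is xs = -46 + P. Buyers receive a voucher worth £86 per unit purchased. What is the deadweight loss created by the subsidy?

Deadweight loss = £2773.5

Pre-subsidy: 705 - 3P = -46 + P gives P* = 187.75, x* = 141.75.
With the rebate, buyers effectively pay Pb = Ps − 86, where Ps is the price sellers receive.
Demand in terms of Ps becomes xd = 705 − 3(Ps − 86) = 963 - 3Ps. Setting this equal to supply: 963 - 3Ps = -46 + Ps, so Ps = 252.25.
Buyers pay Pb = 252.25 − 86 = 166.25; x' = -46 + 1·252.25 = 206.25.
The subsidy expands output by 206.25 − 141.75 = 64.5 past the efficient level; on those units the gap between marginal cost and willingness to pay runs from 0 up to 86.
DWL = ½ × 86 × 64.5 = 2773.5.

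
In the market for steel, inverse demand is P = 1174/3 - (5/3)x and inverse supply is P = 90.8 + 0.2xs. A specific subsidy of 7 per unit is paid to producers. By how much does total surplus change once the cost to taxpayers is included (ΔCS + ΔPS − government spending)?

Pre-subsidy: 1174/3 - (5/3)x = 90.8 + 0.2x gives x* = 161 and P* = 123.
With the subsidy, sellers receive Ps = Pb + 7 for each unit, where Pb is the price buyers pay.
On the curves, Pb = 1174/3 - (5/3)x and Ps = 90.8 + 0.2x; the wedge Ps − Pb = 7 gives 90.8 + 0.2x − (1174/3 - (5/3)x) = 7, so x' = 164.75.
Then Pb = 1174/3 − (5/3)·164.75 = 116.75 and Ps = 90.8 + 0.2·164.75 = 123.75.
ΔCS = ½(161 + 164.75)(123 − 116.75) = 1017.96875; ΔPS = ½(161 + 164.75)(123.75 − 123) = 122.15625.
Government spending = 7 × 164.75 = 1153.25.
Net change = 1017.96875 + 122.15625 − 1153.25 = -13.125. The loss equals the DWL triangle ½·7·3.75.

Net change in total surplus = -13.125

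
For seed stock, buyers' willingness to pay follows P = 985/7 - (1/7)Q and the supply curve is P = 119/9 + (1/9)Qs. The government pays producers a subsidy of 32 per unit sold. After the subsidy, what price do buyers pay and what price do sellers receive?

Buyers pay 51; sellers receive 83

Pre-subsidy: 985/7 - (1/7)Q = 119/9 + (1/9)Q gives Q* = 502 and P* = 69.
With the subsidy, sellers receive Ps = Pb + 32 for each unit, where Pb is the price buyers pay.
On the curves, Pb = 985/7 - (1/7)Q and Ps = 119/9 + (1/9)Q; the wedge Ps − Pb = 32 gives 119/9 + (1/9)Q − (985/7 - (1/7)Q) = 32, so Q' = 628.
Then Pb = 985/7 − (1/7)·628 = 51 and Ps = 119/9 + (1/9)·628 = 83.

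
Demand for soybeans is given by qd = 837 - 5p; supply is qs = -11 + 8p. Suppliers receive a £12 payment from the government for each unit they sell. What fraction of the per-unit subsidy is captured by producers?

Pre-subsidy: 837 - 5p = -11 + 8p gives p* = 848/13, q* = 6641/13.
With the subsidy, sellers receive ps = pb + 12 for each unit, where pb is the price buyers pay.
Supply in terms of pb becomes qs = -11 + 8(pb + 12) = 85 + 8pb. Setting this equal to demand: 837 - 5pb = 85 + 8pb, so pb = 752/13.
Sellers receive ps = 752/13 + 12 = 908/13; q' = 837 − 5·(752/13) = 7121/13.
Buyers' price falls by p* − pb = 848/13 − 752/13 = 96/13; sellers' price rises by ps − p* = 908/13 − 848/13 = 60/13.
So producers capture (60/13)/12 = 5/13 of each unit of subsidy.

Producer share = 5/13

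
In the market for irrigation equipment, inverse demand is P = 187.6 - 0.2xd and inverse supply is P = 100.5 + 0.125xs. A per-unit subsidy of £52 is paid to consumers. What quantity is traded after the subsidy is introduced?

x' = 428

Pre-subsidy: 187.6 - 0.2x = 100.5 + 0.125x gives x* = 268 and P* = 134.
With the rebate, buyers effectively pay Pb = Ps − 52, where Ps is the price sellers receive.
On the curves, Pb = 187.6 - 0.2x and Ps = 100.5 + 0.125x; the wedge Ps − Pb = 52 gives 100.5 + 0.125x − (187.6 - 0.2x) = 52, so x' = 428.
Then Pb = 187.6 − 0.2·428 = 102 and Ps = 100.5 + 0.125·428 = 154.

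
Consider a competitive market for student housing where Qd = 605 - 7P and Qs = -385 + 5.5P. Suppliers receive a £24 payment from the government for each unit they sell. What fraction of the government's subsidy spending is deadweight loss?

DWL / government spending = 84/283

Pre-subsidy: 605 - 7P = -385 + 5.5P gives P* = 79.2, Q* = 50.6.
With the subsidy, sellers receive Ps = Pb + 24 for each unit, where Pb is the price buyers pay.
Supply in terms of Pb becomes Qs = -385 + 5.5(Pb + 24) = -253 + 5.5Pb. Setting this equal to demand: 605 - 7Pb = -253 + 5.5Pb, so Pb = 68.64.
Sellers receive Ps = 68.64 + 24 = 92.64; Q' = 605 − 7·68.64 = 124.52.
ΔCS = ½(50.6 + 124.52)(79.2 − 68.64) = 924.6336; ΔPS = ½(50.6 + 124.52)(92.64 − 79.2) = 1176.8064.
Government spending = 24 × 124.52 = 2988.48.
DWL = ½ × 24 × (124.52 − 50.6) = 887.04; fraction = 887.04 / 2988.48 = 84/283.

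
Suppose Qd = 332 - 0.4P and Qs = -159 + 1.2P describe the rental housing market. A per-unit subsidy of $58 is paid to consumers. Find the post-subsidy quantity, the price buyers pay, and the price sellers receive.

Q' = 226.65; buyers pay $263.375; sellers receive $321.375

Pre-subsidy: 332 - 0.4P = -159 + 1.2P gives P* = 306.875, Q* = 209.25.
With the rebate, buyers effectively pay Pb = Ps − 58, where Ps is the price sellers receive.
Demand in terms of Ps becomes Qd = 332 − 0.4(Ps − 58) = 355.2 - 0.4Ps. Setting this equal to supply: 355.2 - 0.4Ps = -159 + 1.2Ps, so Ps = 321.375.
Buyers pay Pb = 321.375 − 58 = 263.375; Q' = -159 + 1.2·321.375 = 226.65.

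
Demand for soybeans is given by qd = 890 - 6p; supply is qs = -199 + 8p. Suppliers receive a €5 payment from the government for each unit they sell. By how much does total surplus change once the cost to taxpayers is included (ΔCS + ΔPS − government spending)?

Pre-subsidy: 890 - 6p = -199 + 8p gives p* = 1089/14, q* = 2963/7.
With the subsidy, sellers receive ps = pb + 5 for each unit, where pb is the price buyers pay.
Supply in terms of pb becomes qs = -199 + 8(pb + 5) = -159 + 8pb. Setting this equal to demand: 890 - 6pb = -159 + 8pb, so pb = 1049/14.
Sellers receive ps = 1049/14 + 5 = 1119/14; q' = 890 − 6·(1049/14) = 3083/7.
ΔCS = ½(2963/7 + 3083/7)(1089/14 − 1049/14) = 60460/49; ΔPS = ½(2963/7 + 3083/7)(1119/14 − 1089/14) = 45345/49.
Government spending = 5 × 3083/7 = 15415/7.
Net change = 60460/49 + 45345/49 − 15415/7 = -300/7. The loss equals the DWL triangle ½·5·120/7.

Net change in total surplus = -300/7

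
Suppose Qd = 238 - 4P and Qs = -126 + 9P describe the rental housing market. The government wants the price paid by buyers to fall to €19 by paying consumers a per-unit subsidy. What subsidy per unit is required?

Required subsidy s = €13 per unit

At a buyer price of 19, quantity demanded is 238 − 4·19 = 162.
Sellers supply 162 only when they receive Ps with -126 + 9·Ps = 162, i.e. Ps = 32.
s = Ps − Pb = 32 − 19 = 13.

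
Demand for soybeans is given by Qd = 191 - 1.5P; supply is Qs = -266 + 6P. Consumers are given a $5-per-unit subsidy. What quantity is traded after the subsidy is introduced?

Q' = 105.6

Pre-subsidy: 191 - 1.5P = -266 + 6P gives P* = 914/15, Q* = 99.6.
With the rebate, buyers effectively pay Pb = Ps − 5, where Ps is the price sellers receive.
Demand in terms of Ps becomes Qd = 191 − 1.5(Ps − 5) = 198.5 - 1.5Ps. Setting this equal to supply: 198.5 - 1.5Ps = -266 + 6Ps, so Ps = 929/15.
Buyers pay Pb = 929/15 − 5 = 854/15; Q' = -266 + 6·(929/15) = 105.6.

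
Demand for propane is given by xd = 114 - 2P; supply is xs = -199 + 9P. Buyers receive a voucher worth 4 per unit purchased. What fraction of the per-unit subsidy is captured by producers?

Pre-subsidy: 114 - 2P = -199 + 9P gives P* = 313/11, x* = 628/11.
With the rebate, buyers effectively pay Pb = Ps − 4, where Ps is the price sellers receive.
Demand in terms of Ps becomes xd = 114 − 2(Ps − 4) = 122 - 2Ps. Setting this equal to supply: 122 - 2Ps = -199 + 9Ps, so Ps = 321/11.
Buyers pay Pb = 321/11 − 4 = 277/11; x' = -199 + 9·(321/11) = 700/11.
Buyers' price falls by P* − Pb = 313/11 − 277/11 = 36/11; sellers' price rises by Ps − P* = 321/11 − 313/11 = 8/11.
So producers capture (8/11)/4 = 2/11 of each unit of subsidy.

Producer share = 2/11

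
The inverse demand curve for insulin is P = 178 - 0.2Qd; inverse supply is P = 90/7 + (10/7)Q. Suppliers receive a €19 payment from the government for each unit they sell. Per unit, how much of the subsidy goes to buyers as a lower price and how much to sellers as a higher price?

Pre-subsidy: 178 - 0.2Q = 90/7 + (10/7)Q gives Q* = 5780/57 and P* = 8990/57.
With the subsidy, sellers receive Ps = Pb + 19 for each unit, where Pb is the price buyers pay.
On the curves, Pb = 178 - 0.2Q and Ps = 90/7 + (10/7)Q; the wedge Ps − Pb = 19 gives 90/7 + (10/7)Q − (178 - 0.2Q) = 19, so Q' = 6445/57.
Then Pb = 178 − 0.2·(6445/57) = 8857/57 and Ps = 90/7 + (10/7)·(6445/57) = 9940/57.
Buyers' price falls by P* − Pb = 8990/57 − 8857/57 = 7/3; sellers' price rises by Ps − P* = 9940/57 − 8990/57 = 50/3.

Buyers gain 7/3 per unit; sellers gain 50/3 per unit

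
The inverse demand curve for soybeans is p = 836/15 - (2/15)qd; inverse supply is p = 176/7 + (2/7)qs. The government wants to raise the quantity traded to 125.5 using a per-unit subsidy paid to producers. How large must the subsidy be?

Required subsidy s = 22 per unit

At q = 125.5, from the demand curve buyers pay pb = 836/15 − (2/15)·125.5 = 39; from the supply curve sellers need ps = 176/7 + (2/7)·125.5 = 61.
The subsidy must fill the gap: s = ps − pb = 61 − 39 = 22.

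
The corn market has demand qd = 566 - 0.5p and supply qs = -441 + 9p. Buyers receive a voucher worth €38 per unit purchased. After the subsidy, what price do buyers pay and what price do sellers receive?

Pre-subsidy: 566 - 0.5p = -441 + 9p gives p* = 106, q* = 513.
With the rebate, buyers effectively pay pb = ps − 38, where ps is the price sellers receive.
Demand in terms of ps becomes qd = 566 − 0.5(ps − 38) = 585 - 0.5ps. Setting this equal to supply: 585 - 0.5ps = -441 + 9ps, so ps = 108.
Buyers pay pb = 108 − 38 = 70; q' = -441 + 9·108 = 531.

Buyers pay €70; sellers receive €108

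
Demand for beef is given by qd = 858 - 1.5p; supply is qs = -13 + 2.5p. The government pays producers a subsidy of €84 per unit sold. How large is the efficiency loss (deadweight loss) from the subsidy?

Pre-subsidy: 858 - 1.5p = -13 + 2.5p gives p* = 217.75, q* = 531.375.
With the subsidy, sellers receive ps = pb + 84 for each unit, where pb is the price buyers pay.
Supply in terms of pb becomes qs = -13 + 2.5(pb + 84) = 197 + 2.5pb. Setting this equal to demand: 858 - 1.5pb = 197 + 2.5pb, so pb = 165.25.
Sellers receive ps = 165.25 + 84 = 249.25; q' = 858 − 1.5·165.25 = 610.125.
The subsidy expands output by 610.125 − 531.375 = 78.75 past the efficient level; on those units the gap between marginal cost and willingness to pay runs from 0 up to 84.
DWL = ½ × 84 × 78.75 = 3307.5.

Deadweight loss = €3307.5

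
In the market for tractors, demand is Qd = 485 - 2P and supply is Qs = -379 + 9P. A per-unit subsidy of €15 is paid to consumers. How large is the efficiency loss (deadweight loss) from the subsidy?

Deadweight loss = 2025/11

Pre-subsidy: 485 - 2P = -379 + 9P gives P* = 864/11, Q* = 3607/11.
With the rebate, buyers effectively pay Pb = Ps − 15, where Ps is the price sellers receive.
Demand in terms of Ps becomes Qd = 485 − 2(Ps − 15) = 515 - 2Ps. Setting this equal to supply: 515 - 2Ps = -379 + 9Ps, so Ps = 894/11.
Buyers pay Pb = 894/11 − 15 = 729/11; Q' = -379 + 9·(894/11) = 3877/11.
The subsidy expands output by 3877/11 − 3607/11 = 270/11 past the efficient level; on those units the gap between marginal cost and willingness to pay runs from 0 up to 15.
DWL = ½ × 15 × 270/11 = 2025/11.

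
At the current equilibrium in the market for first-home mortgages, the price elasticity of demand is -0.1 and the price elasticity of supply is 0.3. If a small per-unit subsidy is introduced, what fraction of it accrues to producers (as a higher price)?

For a small subsidy around the equilibrium, the benefit split depends on the relative slopes, which at a point are proportional to the elasticities.
Buyer share = εs/(εs + |εd|) = 0.3/(0.3 + 0.1) = 0.75; seller share = |εd|/(εs + |εd|) = 0.25.
So producers capture 0.25 of the subsidy.

Producer share = 0.25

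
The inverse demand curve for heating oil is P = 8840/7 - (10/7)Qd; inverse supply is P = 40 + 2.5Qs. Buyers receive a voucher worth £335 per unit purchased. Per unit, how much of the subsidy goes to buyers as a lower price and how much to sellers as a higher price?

Buyers gain 1340/11 per unit; sellers gain 2345/11 per unit

Pre-subsidy: 8840/7 - (10/7)Q = 40 + 2.5Q gives Q* = 3424/11 and P* = 9000/11.
With the rebate, buyers effectively pay Pb = Ps − 335, where Ps is the price sellers receive.
On the curves, Pb = 8840/7 - (10/7)Q and Ps = 40 + 2.5Q; the wedge Ps − Pb = 335 gives 40 + 2.5Q − (8840/7 - (10/7)Q) = 335, so Q' = 4362/11.
Then Pb = 8840/7 − (10/7)·(4362/11) = 7660/11 and Ps = 40 + 2.5·(4362/11) = 11345/11.
Buyers' price falls by P* − Pb = 9000/11 − 7660/11 = 1340/11; sellers' price rises by Ps − P* = 11345/11 − 9000/11 = 2345/11.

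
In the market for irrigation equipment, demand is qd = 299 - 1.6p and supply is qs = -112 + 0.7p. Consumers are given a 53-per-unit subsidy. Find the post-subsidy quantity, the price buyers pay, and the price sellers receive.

q' = 4473/115; buyers pay 3739/23; sellers receive 4958/23

Pre-subsidy: 299 - 1.6p = -112 + 0.7p gives p* = 4110/23, q* = 301/23.
With the rebate, buyers effectively pay pb = ps − 53, where ps is the price sellers receive.
Demand in terms of ps becomes qd = 299 − 1.6(ps − 53) = 383.8 - 1.6ps. Setting this equal to supply: 383.8 - 1.6ps = -112 + 0.7ps, so ps = 4958/23.
Buyers pay pb = 4958/23 − 53 = 3739/23; q' = -112 + 0.7·(4958/23) = 4473/115.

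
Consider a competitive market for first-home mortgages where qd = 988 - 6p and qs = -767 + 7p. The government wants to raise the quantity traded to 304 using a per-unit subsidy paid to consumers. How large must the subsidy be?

Required subsidy s = 39 per unit

At q = 304, invert demand for the buyer price: pb = (988 − 304)/6 = 114; invert supply for the seller price: ps = (304 − (-767))/7 = 153.
The subsidy must fill the gap: s = ps − pb = 153 − 114 = 39.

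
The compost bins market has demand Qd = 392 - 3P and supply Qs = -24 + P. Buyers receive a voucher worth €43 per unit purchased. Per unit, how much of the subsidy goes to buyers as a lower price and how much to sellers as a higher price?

Pre-subsidy: 392 - 3P = -24 + P gives P* = 104, Q* = 80.
With the rebate, buyers effectively pay Pb = Ps − 43, where Ps is the price sellers receive.
Demand in terms of Ps becomes Qd = 392 − 3(Ps − 43) = 521 - 3Ps. Setting this equal to supply: 521 - 3Ps = -24 + Ps, so Ps = 136.25.
Buyers pay Pb = 136.25 − 43 = 93.25; Q' = -24 + 1·136.25 = 112.25.
Buyers' price falls by P* − Pb = 104 − 93.25 = 10.75; sellers' price rises by Ps − P* = 136.25 − 104 = 32.25.

Buyers gain €10.75 per unit; sellers gain €32.25 per unit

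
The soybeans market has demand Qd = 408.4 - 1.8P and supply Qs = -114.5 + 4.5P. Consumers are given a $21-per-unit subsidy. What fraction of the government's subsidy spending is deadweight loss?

DWL / government spending = 27/572

Pre-subsidy: 408.4 - 1.8P = -114.5 + 4.5P gives P* = 83, Q* = 259.
With the rebate, buyers effectively pay Pb = Ps − 21, where Ps is the price sellers receive.
Demand in terms of Ps becomes Qd = 408.4 − 1.8(Ps − 21) = 446.2 - 1.8Ps. Setting this equal to supply: 446.2 - 1.8Ps = -114.5 + 4.5Ps, so Ps = 89.
Buyers pay Pb = 89 − 21 = 68; Q' = -114.5 + 4.5·89 = 286.
ΔCS = ½(259 + 286)(83 − 68) = 4087.5; ΔPS = ½(259 + 286)(89 − 83) = 1635.
Government spending = 21 × 286 = 6006.
DWL = ½ × 21 × (286 − 259) = 283.5; fraction = 283.5 / 6006 = 27/572.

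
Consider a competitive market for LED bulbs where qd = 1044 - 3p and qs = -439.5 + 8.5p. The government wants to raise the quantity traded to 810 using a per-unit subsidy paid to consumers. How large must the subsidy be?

Required subsidy s = 69 per unit

At q = 810, invert demand for the buyer price: pb = (1044 − 810)/3 = 78; invert supply for the seller price: ps = (810 − (-439.5))/8.5 = 147.
The subsidy must fill the gap: s = ps − pb = 147 − 78 = 69.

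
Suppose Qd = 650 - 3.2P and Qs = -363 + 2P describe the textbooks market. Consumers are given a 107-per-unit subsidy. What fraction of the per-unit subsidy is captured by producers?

Producer share = 8/13

Pre-subsidy: 650 - 3.2P = -363 + 2P gives P* = 5065/26, Q* = 346/13.
With the rebate, buyers effectively pay Pb = Ps − 107, where Ps is the price sellers receive.
Demand in terms of Ps becomes Qd = 650 − 3.2(Ps − 107) = 992.4 - 3.2Ps. Setting this equal to supply: 992.4 - 3.2Ps = -363 + 2Ps, so Ps = 6777/26.
Buyers pay Pb = 6777/26 − 107 = 3995/26; Q' = -363 + 2·(6777/26) = 2058/13.
Buyers' price falls by P* − Pb = 5065/26 − 3995/26 = 535/13; sellers' price rises by Ps − P* = 6777/26 − 5065/26 = 856/13.
So producers capture (856/13)/107 = 8/13 of each unit of subsidy.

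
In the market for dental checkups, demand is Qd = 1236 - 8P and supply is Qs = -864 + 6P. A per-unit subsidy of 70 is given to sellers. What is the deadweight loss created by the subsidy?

Deadweight loss = 8400

Pre-subsidy: 1236 - 8P = -864 + 6P gives P* = 150, Q* = 36.
With the subsidy, sellers receive Ps = Pb + 70 for each unit, where Pb is the price buyers pay.
Supply in terms of Pb becomes Qs = -864 + 6(Pb + 70) = -444 + 6Pb. Setting this equal to demand: 1236 - 8Pb = -444 + 6Pb, so Pb = 120.
Sellers receive Ps = 120 + 70 = 190; Q' = 1236 − 8·120 = 276.
The subsidy expands output by 276 − 36 = 240 past the efficient level; on those units the gap between marginal cost and willingness to pay runs from 0 up to 70.
DWL = ½ × 70 × 240 = 8400.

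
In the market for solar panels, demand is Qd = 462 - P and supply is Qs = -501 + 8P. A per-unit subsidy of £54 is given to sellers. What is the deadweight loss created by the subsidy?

Pre-subsidy: 462 - P = -501 + 8P gives P* = 107, Q* = 355.
With the subsidy, sellers receive Ps = Pb + 54 for each unit, where Pb is the price buyers pay.
Supply in terms of Pb becomes Qs = -501 + 8(Pb + 54) = -69 + 8Pb. Setting this equal to demand: 462 - Pb = -69 + 8Pb, so Pb = 59.
Sellers receive Ps = 59 + 54 = 113; Q' = 462 − 1·59 = 403.
The subsidy expands output by 403 − 355 = 48 past the efficient level; on those units the gap between marginal cost and willingness to pay runs from 0 up to 54.
DWL = ½ × 54 × 48 = 1296.

Deadweight loss = £1296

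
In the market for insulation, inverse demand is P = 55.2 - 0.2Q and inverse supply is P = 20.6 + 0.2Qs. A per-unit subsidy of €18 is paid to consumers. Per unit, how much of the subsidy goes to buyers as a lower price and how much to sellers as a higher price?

Buyers gain €9 per unit; sellers gain €9 per unit

Pre-subsidy: 55.2 - 0.2Q = 20.6 + 0.2Q gives Q* = 86.5 and P* = 37.9.
With the rebate, buyers effectively pay Pb = Ps − 18, where Ps is the price sellers receive.
On the curves, Pb = 55.2 - 0.2Q and Ps = 20.6 + 0.2Q; the wedge Ps − Pb = 18 gives 20.6 + 0.2Q − (55.2 - 0.2Q) = 18, so Q' = 131.5.
Then Pb = 55.2 − 0.2·131.5 = 28.9 and Ps = 20.6 + 0.2·131.5 = 46.9.
Buyers' price falls by P* − Pb = 37.9 − 28.9 = 9; sellers' price rises by Ps − P* = 46.9 − 37.9 = 9.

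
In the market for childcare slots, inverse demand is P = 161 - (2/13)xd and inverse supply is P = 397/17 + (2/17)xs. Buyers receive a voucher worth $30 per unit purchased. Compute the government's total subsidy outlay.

Government cost = $18525

Pre-subsidy: 161 - (2/13)x = 397/17 + (2/17)x gives x* = 507 and P* = 83.
With the rebate, buyers effectively pay Pb = Ps − 30, where Ps is the price sellers receive.
On the curves, Pb = 161 - (2/13)x and Ps = 397/17 + (2/17)x; the wedge Ps − Pb = 30 gives 397/17 + (2/17)x − (161 - (2/13)x) = 30, so x' = 617.5.
Then Pb = 161 − (2/13)·617.5 = 66 and Ps = 397/17 + (2/17)·617.5 = 96.
Government outlay = subsidy × quantity = 30 × 617.5 = 18525.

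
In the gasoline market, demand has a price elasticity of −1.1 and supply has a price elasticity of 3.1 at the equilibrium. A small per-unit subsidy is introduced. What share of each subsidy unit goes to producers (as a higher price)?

Producer share = 11/42

For a small subsidy around the equilibrium, the benefit split depends on the relative slopes, which at a point are proportional to the elasticities.
Buyer share = εs/(εs + |εd|) = 3.1/(3.1 + 1.1) = 31/42; seller share = |εd|/(εs + |εd|) = 11/42.
So producers capture 11/42 of the subsidy.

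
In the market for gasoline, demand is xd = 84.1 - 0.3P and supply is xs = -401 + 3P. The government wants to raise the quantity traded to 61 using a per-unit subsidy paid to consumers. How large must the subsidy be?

At x = 61, invert demand for the buyer price: Pb = (84.1 − 61)/0.3 = 77; invert supply for the seller price: Ps = (61 − (-401))/3 = 154.
The subsidy must fill the gap: s = Ps − Pb = 154 − 77 = 77.

Required subsidy s = 77 per unit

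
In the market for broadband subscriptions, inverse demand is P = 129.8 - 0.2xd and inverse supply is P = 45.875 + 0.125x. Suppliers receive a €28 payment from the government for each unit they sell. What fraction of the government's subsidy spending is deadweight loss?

DWL / government spending = 560/4477

Pre-subsidy: 129.8 - 0.2x = 45.875 + 0.125x gives x* = 3357/13 and P* = 1016/13.
With the subsidy, sellers receive Ps = Pb + 28 for each unit, where Pb is the price buyers pay.
On the curves, Pb = 129.8 - 0.2x and Ps = 45.875 + 0.125x; the wedge Ps − Pb = 28 gives 45.875 + 0.125x − (129.8 - 0.2x) = 28, so x' = 4477/13.
Then Pb = 129.8 − 0.2·(4477/13) = 792/13 and Ps = 45.875 + 0.125·(4477/13) = 1156/13.
ΔCS = ½(3357/13 + 4477/13)(1016/13 − 792/13) = 877408/169; ΔPS = ½(3357/13 + 4477/13)(1156/13 − 1016/13) = 548380/169.
Government spending = 28 × 4477/13 = 125356/13.
DWL = ½ × 28 × (4477/13 − 3357/13) = 15680/13; fraction = (15680/13) / (125356/13) = 560/4477.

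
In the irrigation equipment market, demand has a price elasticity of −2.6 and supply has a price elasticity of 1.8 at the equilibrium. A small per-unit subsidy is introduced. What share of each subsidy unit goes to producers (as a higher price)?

Producer share = 13/22

For a small subsidy around the equilibrium, the benefit split depends on the relative slopes, which at a point are proportional to the elasticities.
Buyer share = εs/(εs + |εd|) = 1.8/(1.8 + 2.6) = 9/22; seller share = |εd|/(εs + |εd|) = 13/22.
So producers capture 13/22 of the subsidy.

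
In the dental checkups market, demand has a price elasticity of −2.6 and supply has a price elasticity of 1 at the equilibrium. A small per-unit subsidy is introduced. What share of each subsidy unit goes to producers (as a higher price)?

Producer share = 13/18

For a small subsidy around the equilibrium, the benefit split depends on the relative slopes, which at a point are proportional to the elasticities.
Buyer share = εs/(εs + |εd|) = 1/(1 + 2.6) = 5/18; seller share = |εd|/(εs + |εd|) = 13/18.
So producers capture 13/18 of the subsidy.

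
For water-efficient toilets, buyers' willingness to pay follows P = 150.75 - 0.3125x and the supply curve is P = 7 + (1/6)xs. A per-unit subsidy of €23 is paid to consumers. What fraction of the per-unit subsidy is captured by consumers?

Consumer share = 15/23

Pre-subsidy: 150.75 - 0.3125x = 7 + (1/6)x gives x* = 300 and P* = 57.
With the rebate, buyers effectively pay Pb = Ps − 23, where Ps is the price sellers receive.
On the curves, Pb = 150.75 - 0.3125x and Ps = 7 + (1/6)x; the wedge Ps − Pb = 23 gives 7 + (1/6)x − (150.75 - 0.3125x) = 23, so x' = 348.
Then Pb = 150.75 − 0.3125·348 = 42 and Ps = 7 + (1/6)·348 = 65.
Buyers' price falls by P* − Pb = 57 − 42 = 15; sellers' price rises by Ps − P* = 65 − 57 = 8.
So consumers capture 15/23 = 15/23 of each unit of subsidy.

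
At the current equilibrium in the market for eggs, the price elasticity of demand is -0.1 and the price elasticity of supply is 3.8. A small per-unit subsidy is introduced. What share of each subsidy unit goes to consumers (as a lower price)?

For a small subsidy around the equilibrium, the benefit split depends on the relative slopes, which at a point are proportional to the elasticities.
Buyer share = εs/(εs + |εd|) = 3.8/(3.8 + 0.1) = 38/39; seller share = |εd|/(εs + |εd|) = 1/39.

Consumer share = 38/39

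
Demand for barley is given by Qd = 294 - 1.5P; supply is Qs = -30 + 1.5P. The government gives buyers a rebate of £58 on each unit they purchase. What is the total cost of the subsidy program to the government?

Pre-subsidy: 294 - 1.5P = -30 + 1.5P gives P* = 108, Q* = 132.
With the rebate, buyers effectively pay Pb = Ps − 58, where Ps is the price sellers receive.
Demand in terms of Ps becomes Qd = 294 − 1.5(Ps − 58) = 381 - 1.5Ps. Setting this equal to supply: 381 - 1.5Ps = -30 + 1.5Ps, so Ps = 137.
Buyers pay Pb = 137 − 58 = 79; Q' = -30 + 1.5·137 = 175.5.
Government outlay = subsidy × quantity = 58 × 175.5 = 10179.

Government cost = £10179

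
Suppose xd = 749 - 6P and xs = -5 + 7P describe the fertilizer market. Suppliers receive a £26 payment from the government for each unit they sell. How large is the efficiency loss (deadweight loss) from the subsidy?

Pre-subsidy: 749 - 6P = -5 + 7P gives P* = 58, x* = 401.
With the subsidy, sellers receive Ps = Pb + 26 for each unit, where Pb is the price buyers pay.
Supply in terms of Pb becomes xs = -5 + 7(Pb + 26) = 177 + 7Pb. Setting this equal to demand: 749 - 6Pb = 177 + 7Pb, so Pb = 44.
Sellers receive Ps = 44 + 26 = 70; x' = 749 − 6·44 = 485.
The subsidy expands output by 485 − 401 = 84 past the efficient level; on those units the gap between marginal cost and willingness to pay runs from 0 up to 26.
DWL = ½ × 26 × 84 = 1092.

Deadweight loss = £1092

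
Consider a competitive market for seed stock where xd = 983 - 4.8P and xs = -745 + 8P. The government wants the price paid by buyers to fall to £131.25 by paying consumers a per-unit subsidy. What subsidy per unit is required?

At a buyer price of 131.25, quantity demanded is 983 − 4.8·131.25 = 353.
Sellers supply 353 only when they receive Ps with -745 + 8·Ps = 353, i.e. Ps = 137.25.
s = Ps − Pb = 137.25 − 131.25 = 6.

Required subsidy s = £6 per unit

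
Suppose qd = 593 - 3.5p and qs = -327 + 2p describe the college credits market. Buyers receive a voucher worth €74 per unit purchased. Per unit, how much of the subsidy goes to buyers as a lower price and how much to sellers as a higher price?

Buyers gain 296/11 per unit; sellers gain 518/11 per unit

Pre-subsidy: 593 - 3.5p = -327 + 2p gives p* = 1840/11, q* = 83/11.
With the rebate, buyers effectively pay pb = ps − 74, where ps is the price sellers receive.
Demand in terms of ps becomes qd = 593 − 3.5(ps − 74) = 852 - 3.5ps. Setting this equal to supply: 852 - 3.5ps = -327 + 2ps, so ps = 2358/11.
Buyers pay pb = 2358/11 − 74 = 1544/11; q' = -327 + 2·(2358/11) = 1119/11.
Buyers' price falls by p* − pb = 1840/11 − 1544/11 = 296/11; sellers' price rises by ps − p* = 2358/11 − 1840/11 = 518/11.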